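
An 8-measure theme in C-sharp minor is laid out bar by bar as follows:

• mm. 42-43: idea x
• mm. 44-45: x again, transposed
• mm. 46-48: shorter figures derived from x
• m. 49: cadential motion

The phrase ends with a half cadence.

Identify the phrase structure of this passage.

sentence

Basic idea (mm. 42–43) + its repetition (mm. 44–45) form the presentation; fragmentation and cadence (mm. 46-49) form the continuation — the 8-bar whole is a sentence.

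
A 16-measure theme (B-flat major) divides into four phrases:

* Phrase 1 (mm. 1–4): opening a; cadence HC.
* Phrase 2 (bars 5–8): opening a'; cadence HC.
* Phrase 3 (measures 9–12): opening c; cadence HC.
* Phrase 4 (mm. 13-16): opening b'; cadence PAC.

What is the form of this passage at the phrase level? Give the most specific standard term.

contrasting double period

Four phrases in two halves: the first half (mm. 1–8) ends with a half cadence, the second (mm. 9–16) with a perfect authentic cadence — a large antecedent–consequent pair, i.e. a double period.
Phrase 3 begins with different material from phrase 1, making it contrasting.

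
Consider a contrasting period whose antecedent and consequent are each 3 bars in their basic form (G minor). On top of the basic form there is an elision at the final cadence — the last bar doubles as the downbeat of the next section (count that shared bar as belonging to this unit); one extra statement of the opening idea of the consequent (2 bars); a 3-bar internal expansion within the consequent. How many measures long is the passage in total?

Basic contrasting period: 3 + 3 = 6 bars.
6 (basic form) + 2 (extra statement) + 3 (internal expansion) = 11.
The elision shares a bar with the next section but does not change this unit's count.

11 measures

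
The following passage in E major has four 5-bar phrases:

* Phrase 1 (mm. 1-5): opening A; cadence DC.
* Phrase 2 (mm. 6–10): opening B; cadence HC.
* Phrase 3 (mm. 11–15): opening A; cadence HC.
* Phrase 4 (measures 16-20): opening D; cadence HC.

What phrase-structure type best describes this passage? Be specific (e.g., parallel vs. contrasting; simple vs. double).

phrase group

Phrase 4 ends with a half cadence, no stronger than phrase 2's half cadence, so the four phrases do not form a double period; nor do phrases 3–4 duplicate 1–2, so it is not a repeated period. With no phrase reaching a conclusive cadence, the passage is a phrase group.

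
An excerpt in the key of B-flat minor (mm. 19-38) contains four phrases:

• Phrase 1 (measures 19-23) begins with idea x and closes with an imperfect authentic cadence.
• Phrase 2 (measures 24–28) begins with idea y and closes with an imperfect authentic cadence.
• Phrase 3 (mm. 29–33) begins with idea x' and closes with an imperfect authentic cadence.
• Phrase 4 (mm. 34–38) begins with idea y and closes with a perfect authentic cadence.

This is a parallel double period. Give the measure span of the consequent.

measures 29–38

In a double period the first pair of phrases (ending imperfect authentic cadence) is the large antecedent and the second pair (ending perfect authentic cadence) is the large consequent; the consequent is measures 29–38.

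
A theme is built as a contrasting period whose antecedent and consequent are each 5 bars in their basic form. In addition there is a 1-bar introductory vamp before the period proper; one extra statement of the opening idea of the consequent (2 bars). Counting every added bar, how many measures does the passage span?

Basic contrasting period: 5 + 5 = 10 bars.
10 (basic form) + 1 (introduction) + 2 (extra statement) = 13.

13 measures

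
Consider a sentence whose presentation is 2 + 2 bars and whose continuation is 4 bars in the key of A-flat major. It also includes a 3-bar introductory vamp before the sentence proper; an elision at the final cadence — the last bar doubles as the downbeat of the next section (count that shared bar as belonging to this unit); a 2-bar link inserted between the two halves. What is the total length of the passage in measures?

Basic sentence: 2 + 2 + 4 = 8 bars.
8 (basic form) + 3 (introduction) + 2 (link) = 13.
The elision shares a bar with the next section but does not change this unit's count.

13 measures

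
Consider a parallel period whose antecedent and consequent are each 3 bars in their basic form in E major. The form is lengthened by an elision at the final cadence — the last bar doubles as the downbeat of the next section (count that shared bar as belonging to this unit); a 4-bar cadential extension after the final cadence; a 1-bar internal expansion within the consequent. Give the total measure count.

Basic parallel period: 3 + 3 = 6 bars.
6 (basic form) + 4 (cadential extension) + 1 (internal expansion) = 11.
The elision shares a bar with the next section but does not change this unit's count.

11 measures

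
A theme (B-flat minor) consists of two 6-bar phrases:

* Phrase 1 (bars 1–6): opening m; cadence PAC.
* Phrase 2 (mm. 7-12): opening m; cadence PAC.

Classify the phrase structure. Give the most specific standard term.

repeated phrase

Both phrases have the same opening (m) and the same cadence (perfect authentic cadence): the second is a restatement, not a consequent, so this is a repeated phrase rather than a period.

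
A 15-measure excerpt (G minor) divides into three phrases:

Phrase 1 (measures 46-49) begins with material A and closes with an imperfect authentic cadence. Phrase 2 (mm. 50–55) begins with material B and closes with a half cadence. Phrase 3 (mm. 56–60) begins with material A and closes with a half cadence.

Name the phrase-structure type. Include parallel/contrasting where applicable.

The final phrase closes with a half cadence, which is not stronger than the preceding half cadence; the 3 phrases lack an overall antecedent–consequent design and so form a phrase group.

phrase group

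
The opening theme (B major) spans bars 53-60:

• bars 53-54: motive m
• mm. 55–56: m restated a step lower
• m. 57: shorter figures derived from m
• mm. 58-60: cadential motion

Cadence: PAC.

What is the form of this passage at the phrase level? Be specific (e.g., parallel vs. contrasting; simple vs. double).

Basic idea (mm. 53–54) + its repetition (mm. 55–56) form the presentation; fragmentation and cadence (mm. 57–60) form the continuation — the 8-bar whole is a sentence.

sentence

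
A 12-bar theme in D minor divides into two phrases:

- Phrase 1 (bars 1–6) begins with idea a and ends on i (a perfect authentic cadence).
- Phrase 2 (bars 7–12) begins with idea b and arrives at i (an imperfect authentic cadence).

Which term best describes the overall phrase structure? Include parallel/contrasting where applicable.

phrase group

The second phrase closes with an imperfect authentic cadence, which is not stronger than the first phrase's perfect authentic cadence; without a weak→strong cadential pair there is no antecedent–consequent relationship, so this is a phrase group rather than a period.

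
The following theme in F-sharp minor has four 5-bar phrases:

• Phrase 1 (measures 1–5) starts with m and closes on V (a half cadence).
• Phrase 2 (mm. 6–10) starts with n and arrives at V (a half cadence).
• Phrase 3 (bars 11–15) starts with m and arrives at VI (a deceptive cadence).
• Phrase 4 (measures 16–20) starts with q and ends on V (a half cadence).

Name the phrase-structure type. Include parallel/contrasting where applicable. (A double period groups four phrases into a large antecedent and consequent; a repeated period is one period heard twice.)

phrase group

Phrase 4 ends with a half cadence, no stronger than phrase 2's half cadence, so the four phrases do not form a double period; nor do phrases 3–4 duplicate 1–2, so it is not a repeated period. With no phrase reaching a conclusive cadence, the passage is a phrase group.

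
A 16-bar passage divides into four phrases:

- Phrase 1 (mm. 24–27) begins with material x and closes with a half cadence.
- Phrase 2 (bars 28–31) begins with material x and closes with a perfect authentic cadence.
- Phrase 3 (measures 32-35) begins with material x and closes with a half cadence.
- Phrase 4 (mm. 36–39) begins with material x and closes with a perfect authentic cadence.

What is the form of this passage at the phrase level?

The cadence pattern HC–PAC–HC–PAC is weak–strong twice, and phrases 3–4 restate phrases 1–2: a period heard twice, not a double period (which would end weakly at phrase 2).

repeated period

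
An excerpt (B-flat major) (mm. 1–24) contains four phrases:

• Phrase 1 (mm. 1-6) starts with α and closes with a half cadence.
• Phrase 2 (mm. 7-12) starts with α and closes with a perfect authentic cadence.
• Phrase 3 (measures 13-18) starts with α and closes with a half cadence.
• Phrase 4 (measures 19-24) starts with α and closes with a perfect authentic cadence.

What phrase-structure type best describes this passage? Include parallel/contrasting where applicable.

The cadence pattern HC–PAC–HC–PAC is weak–strong twice, and phrases 3–4 restate phrases 1–2: a period heard twice, not a double period (which would end weakly at phrase 2).

repeated period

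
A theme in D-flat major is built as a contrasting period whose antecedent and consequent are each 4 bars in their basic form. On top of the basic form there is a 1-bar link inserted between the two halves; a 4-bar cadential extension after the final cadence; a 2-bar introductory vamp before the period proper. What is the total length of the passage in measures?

15 measures

Basic contrasting period: 4 + 4 = 8 bars.
8 (basic form) + 1 (link) + 4 (cadential extension) + 2 (introduction) = 15.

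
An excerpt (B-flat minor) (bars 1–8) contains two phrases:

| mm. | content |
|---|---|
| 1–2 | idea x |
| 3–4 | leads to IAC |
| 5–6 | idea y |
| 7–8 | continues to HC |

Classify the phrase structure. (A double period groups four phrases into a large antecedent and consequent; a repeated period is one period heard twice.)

phrase group

The second phrase closes with a half cadence, which is not stronger than the first phrase's imperfect authentic cadence; without a weak→strong cadential pair there is no antecedent–consequent relationship, so this is a phrase group rather than a period.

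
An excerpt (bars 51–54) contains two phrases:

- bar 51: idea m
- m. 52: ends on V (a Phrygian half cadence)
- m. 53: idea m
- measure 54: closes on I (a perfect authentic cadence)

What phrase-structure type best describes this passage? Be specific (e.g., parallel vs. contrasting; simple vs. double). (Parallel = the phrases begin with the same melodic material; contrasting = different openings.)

Phrase 1 ends with a Phrygian half cadence (weaker) and phrase 2 with a perfect authentic cadence (stronger): antecedent + consequent = a period.
The two phrases open with the same material (m / m), so the period is parallel.

parallel period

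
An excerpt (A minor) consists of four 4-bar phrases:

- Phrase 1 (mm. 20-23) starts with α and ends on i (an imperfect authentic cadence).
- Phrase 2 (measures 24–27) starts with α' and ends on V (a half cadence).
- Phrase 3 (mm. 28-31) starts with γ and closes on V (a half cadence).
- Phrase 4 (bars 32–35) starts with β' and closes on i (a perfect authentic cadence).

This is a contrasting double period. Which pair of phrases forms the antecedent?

In a double period the first pair of phrases (ending half cadence) is the large antecedent and the second pair (ending perfect authentic cadence) is the large consequent; the antecedent is phrases 1 and 2.

phrases 1 and 2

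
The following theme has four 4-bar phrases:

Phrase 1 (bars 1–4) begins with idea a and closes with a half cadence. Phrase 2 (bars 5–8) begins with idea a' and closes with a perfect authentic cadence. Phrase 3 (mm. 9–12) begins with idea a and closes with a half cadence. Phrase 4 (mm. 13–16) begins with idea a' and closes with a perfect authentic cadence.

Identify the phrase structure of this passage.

The cadence pattern HC–PAC–HC–PAC is weak–strong twice, and phrases 3–4 restate phrases 1–2: a period heard twice, not a double period (which would end weakly at phrase 2).

repeated period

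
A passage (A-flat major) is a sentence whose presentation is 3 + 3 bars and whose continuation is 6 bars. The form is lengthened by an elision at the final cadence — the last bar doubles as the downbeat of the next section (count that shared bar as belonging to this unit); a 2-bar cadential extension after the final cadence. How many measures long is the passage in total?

Basic sentence: 3 + 3 + 6 = 12 bars.
12 (basic form) + 2 (cadential extension) = 14.
The elision shares a bar with the next section but does not change this unit's count.

14 measures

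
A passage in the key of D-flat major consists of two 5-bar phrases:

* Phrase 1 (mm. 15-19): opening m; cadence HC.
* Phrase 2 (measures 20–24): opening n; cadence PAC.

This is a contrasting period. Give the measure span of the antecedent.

The phrase ending with the weaker cadence (half cadence) is the antecedent; the one ending more conclusively (perfect authentic cadence) is the consequent. The antecedent is measures 15–19.

measures 15–19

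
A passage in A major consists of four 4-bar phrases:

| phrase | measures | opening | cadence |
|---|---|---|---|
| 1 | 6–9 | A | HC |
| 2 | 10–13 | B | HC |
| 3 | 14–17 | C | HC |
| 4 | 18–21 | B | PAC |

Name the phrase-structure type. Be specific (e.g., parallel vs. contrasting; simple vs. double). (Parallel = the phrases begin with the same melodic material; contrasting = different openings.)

Four phrases in two halves: the first half (bars 6–13) ends with a half cadence, the second (measures 14-21) with a perfect authentic cadence — a large antecedent–consequent pair, i.e. a double period.
Phrase 3 begins with different material from phrase 1, making it contrasting.

contrasting double period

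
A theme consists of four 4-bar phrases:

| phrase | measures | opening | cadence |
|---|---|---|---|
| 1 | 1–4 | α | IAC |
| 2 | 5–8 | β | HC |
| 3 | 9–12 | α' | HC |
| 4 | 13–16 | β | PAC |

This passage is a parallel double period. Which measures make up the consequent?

measures 9–16

In a double period the four phrases pair into a large antecedent (phrases 1–2, ending half cadence) and a large consequent (phrases 3–4, ending perfect authentic cadence). The consequent spans mm. 9–16.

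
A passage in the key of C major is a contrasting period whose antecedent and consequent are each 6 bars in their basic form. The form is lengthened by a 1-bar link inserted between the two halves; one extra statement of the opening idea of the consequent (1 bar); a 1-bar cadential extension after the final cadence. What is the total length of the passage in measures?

15 measures

Basic contrasting period: 6 + 6 = 12 bars.
12 (basic form) + 1 (link) + 1 (extra statement) + 1 (cadential extension) = 15.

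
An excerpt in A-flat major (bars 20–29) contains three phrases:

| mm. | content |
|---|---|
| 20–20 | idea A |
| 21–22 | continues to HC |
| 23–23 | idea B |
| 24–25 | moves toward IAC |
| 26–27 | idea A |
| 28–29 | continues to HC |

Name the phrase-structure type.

phrase group

The final phrase closes with a half cadence, which is not stronger than the preceding imperfect authentic cadence; the 3 phrases lack an overall antecedent–consequent design and so form a phrase group.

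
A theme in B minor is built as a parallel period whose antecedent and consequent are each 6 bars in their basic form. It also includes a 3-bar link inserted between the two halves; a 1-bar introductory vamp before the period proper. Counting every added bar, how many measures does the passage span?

Basic parallel period: 6 + 6 = 12 bars.
12 (basic form) + 3 (link) + 1 (introduction) = 16.

16 measures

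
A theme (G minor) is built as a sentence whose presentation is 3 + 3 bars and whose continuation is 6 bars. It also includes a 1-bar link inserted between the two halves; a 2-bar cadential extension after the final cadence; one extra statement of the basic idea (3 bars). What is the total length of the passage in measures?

Basic sentence: 3 + 3 + 6 = 12 bars.
12 (basic form) + 1 (link) + 2 (cadential extension) + 3 (extra statement) = 18.

18 measures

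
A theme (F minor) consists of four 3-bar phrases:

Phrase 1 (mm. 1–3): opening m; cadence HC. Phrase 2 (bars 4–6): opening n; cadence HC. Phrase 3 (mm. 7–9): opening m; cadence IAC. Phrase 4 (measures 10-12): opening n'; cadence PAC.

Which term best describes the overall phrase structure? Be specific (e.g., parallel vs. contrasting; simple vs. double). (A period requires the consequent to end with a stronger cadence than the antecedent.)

Four phrases in two halves: the first half (mm. 1-6) ends with a half cadence, the second (mm. 7–12) with a perfect authentic cadence — a large antecedent–consequent pair, i.e. a double period.
Phrase 3 begins with the same material as phrase 1, making it parallel.

parallel double period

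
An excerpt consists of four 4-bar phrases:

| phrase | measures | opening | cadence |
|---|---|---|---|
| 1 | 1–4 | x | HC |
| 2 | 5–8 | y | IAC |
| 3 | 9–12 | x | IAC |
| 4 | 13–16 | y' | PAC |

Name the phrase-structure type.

Four phrases in two halves: the first half (measures 1-8) ends with an imperfect authentic cadence, the second (mm. 9-16) with a perfect authentic cadence — a large antecedent–consequent pair, i.e. a double period.
Phrase 3 begins with the same material as phrase 1, making it parallel.

parallel double period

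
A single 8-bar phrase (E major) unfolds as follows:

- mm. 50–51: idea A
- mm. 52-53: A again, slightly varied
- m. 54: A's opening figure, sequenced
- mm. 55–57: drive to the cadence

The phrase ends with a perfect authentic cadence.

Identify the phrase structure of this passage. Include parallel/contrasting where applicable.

sentence

Basic idea (mm. 50-51) + its repetition (mm. 52–53) form the presentation; fragmentation and cadence (bars 54–57) form the continuation — the 8-bar whole is a sentence.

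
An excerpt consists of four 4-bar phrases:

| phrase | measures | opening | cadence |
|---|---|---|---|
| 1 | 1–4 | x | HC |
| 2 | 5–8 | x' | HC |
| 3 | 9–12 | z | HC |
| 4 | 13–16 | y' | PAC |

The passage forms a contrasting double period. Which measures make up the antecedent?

In a double period the four phrases pair into a large antecedent (phrases 1–2, ending half cadence) and a large consequent (phrases 3–4, ending perfect authentic cadence). The antecedent spans bars 1-8.

measures 1–8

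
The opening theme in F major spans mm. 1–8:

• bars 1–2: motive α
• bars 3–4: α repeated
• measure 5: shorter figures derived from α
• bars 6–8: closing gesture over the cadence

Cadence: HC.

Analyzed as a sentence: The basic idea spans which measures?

measures 1–2

The presentation of a sentence is the basic idea (measures 1–2) plus its repetition (mm. 3-4); the basic idea is therefore measures 1–2.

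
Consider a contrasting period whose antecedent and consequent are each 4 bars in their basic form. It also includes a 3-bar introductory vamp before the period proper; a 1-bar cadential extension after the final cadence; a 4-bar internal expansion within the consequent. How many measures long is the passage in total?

16 measures

Basic contrasting period: 4 + 4 = 8 bars.
8 (basic form) + 3 (introduction) + 1 (cadential extension) + 4 (internal expansion) = 16.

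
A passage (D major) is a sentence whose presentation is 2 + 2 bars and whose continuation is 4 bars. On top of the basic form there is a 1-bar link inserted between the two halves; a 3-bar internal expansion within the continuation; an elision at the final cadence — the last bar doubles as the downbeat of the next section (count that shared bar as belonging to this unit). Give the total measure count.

Basic sentence: 2 + 2 + 4 = 8 bars.
8 (basic form) + 1 (link) + 3 (internal expansion) = 12.
The elision shares a bar with the next section but does not change this unit's count.

12 measures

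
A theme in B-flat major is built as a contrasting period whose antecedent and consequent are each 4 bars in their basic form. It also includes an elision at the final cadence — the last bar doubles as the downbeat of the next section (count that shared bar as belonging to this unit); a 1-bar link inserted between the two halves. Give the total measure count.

Basic contrasting period: 4 + 4 = 8 bars.
8 (basic form) + 1 (link) = 9.
The elision shares a bar with the next section but does not change this unit's count.

9 measures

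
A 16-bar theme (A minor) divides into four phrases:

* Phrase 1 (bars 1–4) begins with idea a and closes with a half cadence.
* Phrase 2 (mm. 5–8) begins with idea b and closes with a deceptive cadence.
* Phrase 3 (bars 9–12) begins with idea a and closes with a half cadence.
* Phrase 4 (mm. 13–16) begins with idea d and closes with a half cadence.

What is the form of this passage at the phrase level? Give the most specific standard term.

Phrase 4 ends with a half cadence, no stronger than phrase 2's deceptive cadence, so the four phrases do not form a double period; nor do phrases 3–4 duplicate 1–2, so it is not a repeated period. With no phrase reaching a conclusive cadence, the passage is a phrase group.

phrase group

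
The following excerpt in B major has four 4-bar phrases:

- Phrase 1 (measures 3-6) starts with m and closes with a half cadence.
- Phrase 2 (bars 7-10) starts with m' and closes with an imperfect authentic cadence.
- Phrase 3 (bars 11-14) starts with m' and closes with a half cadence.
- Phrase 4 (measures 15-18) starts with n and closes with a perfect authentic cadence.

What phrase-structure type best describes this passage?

Four phrases in two halves: the first half (bars 3–10) ends with an imperfect authentic cadence, the second (mm. 11–18) with a perfect authentic cadence — a large antecedent–consequent pair, i.e. a double period.
Phrase 3 begins with the same material as phrase 1, making it parallel.

parallel double period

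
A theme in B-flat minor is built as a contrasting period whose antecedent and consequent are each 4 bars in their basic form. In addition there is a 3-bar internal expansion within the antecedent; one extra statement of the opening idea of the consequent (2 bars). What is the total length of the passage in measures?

Basic contrasting period: 4 + 4 = 8 bars.
8 (basic form) + 3 (internal expansion) + 2 (extra statement) = 13.

13 measures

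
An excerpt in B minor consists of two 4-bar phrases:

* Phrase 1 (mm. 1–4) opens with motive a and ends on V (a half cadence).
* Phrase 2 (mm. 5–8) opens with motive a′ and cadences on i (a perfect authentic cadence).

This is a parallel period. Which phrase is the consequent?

phrase 2

The phrase ending with the weaker cadence (half cadence) is the antecedent; the one ending more conclusively (perfect authentic cadence) is the consequent. The consequent is phrase 2.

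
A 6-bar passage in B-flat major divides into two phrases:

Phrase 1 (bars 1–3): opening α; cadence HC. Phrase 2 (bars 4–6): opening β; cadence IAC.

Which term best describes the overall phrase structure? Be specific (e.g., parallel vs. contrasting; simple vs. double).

contrasting period

Phrase 1 ends with a half cadence (weaker) and phrase 2 with an imperfect authentic cadence (stronger): antecedent + consequent = a period.
The two phrases open with different material (α / β), so the period is contrasting.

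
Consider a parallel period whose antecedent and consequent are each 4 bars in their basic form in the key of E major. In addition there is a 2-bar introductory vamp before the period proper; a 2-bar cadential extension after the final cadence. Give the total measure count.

Basic parallel period: 4 + 4 = 8 bars.
8 (basic form) + 2 (introduction) + 2 (cadential extension) = 12.

12 measures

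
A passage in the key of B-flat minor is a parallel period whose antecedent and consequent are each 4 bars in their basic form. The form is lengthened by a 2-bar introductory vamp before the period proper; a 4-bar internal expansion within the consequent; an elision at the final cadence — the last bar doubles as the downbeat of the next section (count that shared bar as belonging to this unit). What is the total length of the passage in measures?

Basic parallel period: 4 + 4 = 8 bars.
8 (basic form) + 2 (introduction) + 4 (internal expansion) = 14.
The elision shares a bar with the next section but does not change this unit's count.

14 measures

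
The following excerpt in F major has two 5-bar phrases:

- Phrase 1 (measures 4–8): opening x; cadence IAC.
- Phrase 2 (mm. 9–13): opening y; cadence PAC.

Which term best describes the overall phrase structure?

Phrase 1 ends with an imperfect authentic cadence (weaker) and phrase 2 with a perfect authentic cadence (stronger): antecedent + consequent = a period.
The two phrases open with different material (x / y), so the period is contrasting.

contrasting period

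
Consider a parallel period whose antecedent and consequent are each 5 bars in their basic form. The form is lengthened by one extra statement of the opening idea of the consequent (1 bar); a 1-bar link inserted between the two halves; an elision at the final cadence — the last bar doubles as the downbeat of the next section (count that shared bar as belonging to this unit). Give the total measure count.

Basic parallel period: 5 + 5 = 10 bars.
10 (basic form) + 1 (extra statement) + 1 (link) = 12.
The elision shares a bar with the next section but does not change this unit's count.

12 measures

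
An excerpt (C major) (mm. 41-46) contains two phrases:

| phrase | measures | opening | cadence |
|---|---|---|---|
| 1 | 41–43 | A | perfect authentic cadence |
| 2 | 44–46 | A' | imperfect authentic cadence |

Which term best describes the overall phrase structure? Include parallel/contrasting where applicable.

The second phrase closes with an imperfect authentic cadence, which is not stronger than the first phrase's perfect authentic cadence; without a weak→strong cadential pair there is no antecedent–consequent relationship, so this is a phrase group rather than a period.

phrase group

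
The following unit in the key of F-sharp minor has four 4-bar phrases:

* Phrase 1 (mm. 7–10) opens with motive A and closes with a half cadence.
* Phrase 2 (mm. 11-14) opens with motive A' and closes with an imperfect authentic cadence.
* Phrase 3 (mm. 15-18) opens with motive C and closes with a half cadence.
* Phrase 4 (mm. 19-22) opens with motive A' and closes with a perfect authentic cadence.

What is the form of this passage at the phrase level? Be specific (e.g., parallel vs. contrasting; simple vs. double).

contrasting double period

Four phrases in two halves: the first half (mm. 7-14) ends with an imperfect authentic cadence, the second (mm. 15–22) with a perfect authentic cadence — a large antecedent–consequent pair, i.e. a double period.
Phrase 3 begins with different material from phrase 1, making it contrasting.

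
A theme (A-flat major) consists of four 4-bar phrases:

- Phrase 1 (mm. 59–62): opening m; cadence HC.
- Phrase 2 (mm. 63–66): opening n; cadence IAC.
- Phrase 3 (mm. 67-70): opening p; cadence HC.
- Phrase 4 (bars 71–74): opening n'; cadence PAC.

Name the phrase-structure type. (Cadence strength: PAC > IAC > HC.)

Four phrases in two halves: the first half (measures 59-66) ends with an imperfect authentic cadence, the second (measures 67–74) with a perfect authentic cadence — a large antecedent–consequent pair, i.e. a double period.
Phrase 3 begins with different material from phrase 1, making it contrasting.

contrasting double period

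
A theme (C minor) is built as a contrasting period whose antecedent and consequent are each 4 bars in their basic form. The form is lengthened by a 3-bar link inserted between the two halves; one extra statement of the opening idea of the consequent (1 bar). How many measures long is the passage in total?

12 measures

Basic contrasting period: 4 + 4 = 8 bars.
8 (basic form) + 3 (link) + 1 (extra statement) = 12.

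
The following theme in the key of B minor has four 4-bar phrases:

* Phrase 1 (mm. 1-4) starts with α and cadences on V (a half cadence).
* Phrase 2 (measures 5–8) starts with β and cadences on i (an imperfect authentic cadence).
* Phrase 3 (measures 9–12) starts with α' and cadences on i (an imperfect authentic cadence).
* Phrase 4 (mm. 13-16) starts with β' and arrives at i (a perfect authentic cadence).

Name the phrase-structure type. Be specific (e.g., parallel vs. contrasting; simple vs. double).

parallel double period

Four phrases in two halves: the first half (measures 1–8) ends with an imperfect authentic cadence, the second (bars 9–16) with a perfect authentic cadence — a large antecedent–consequent pair, i.e. a double period.
Phrase 3 begins with the same material as phrase 1, making it parallel.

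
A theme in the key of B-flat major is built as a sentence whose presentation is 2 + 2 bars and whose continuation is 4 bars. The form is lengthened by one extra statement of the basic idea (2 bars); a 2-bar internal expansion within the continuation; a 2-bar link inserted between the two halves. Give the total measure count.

Basic sentence: 2 + 2 + 4 = 8 bars.
8 (basic form) + 2 (extra statement) + 2 (internal expansion) + 2 (link) = 14.

14 measures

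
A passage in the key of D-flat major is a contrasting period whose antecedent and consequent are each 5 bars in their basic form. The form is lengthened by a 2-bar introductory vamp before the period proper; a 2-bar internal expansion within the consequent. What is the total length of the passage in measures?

14 measures

Basic contrasting period: 5 + 5 = 10 bars.
10 (basic form) + 2 (introduction) + 2 (internal expansion) = 14.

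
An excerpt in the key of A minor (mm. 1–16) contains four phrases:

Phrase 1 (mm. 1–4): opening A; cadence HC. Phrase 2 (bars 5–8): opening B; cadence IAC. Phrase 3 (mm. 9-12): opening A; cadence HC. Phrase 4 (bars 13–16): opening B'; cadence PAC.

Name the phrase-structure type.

Four phrases in two halves: the first half (mm. 1-8) ends with an imperfect authentic cadence, the second (mm. 9-16) with a perfect authentic cadence — a large antecedent–consequent pair, i.e. a double period.
Phrase 3 begins with the same material as phrase 1, making it parallel.

parallel double period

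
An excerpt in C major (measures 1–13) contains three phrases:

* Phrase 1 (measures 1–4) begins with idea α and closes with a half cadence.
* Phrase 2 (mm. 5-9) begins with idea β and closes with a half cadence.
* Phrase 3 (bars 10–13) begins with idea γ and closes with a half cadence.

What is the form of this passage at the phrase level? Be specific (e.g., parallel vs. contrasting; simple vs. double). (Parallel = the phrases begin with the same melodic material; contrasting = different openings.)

phrase group

The final phrase closes with a half cadence, which is not stronger than the preceding half cadence; the 3 phrases lack an overall antecedent–consequent design and so form a phrase group.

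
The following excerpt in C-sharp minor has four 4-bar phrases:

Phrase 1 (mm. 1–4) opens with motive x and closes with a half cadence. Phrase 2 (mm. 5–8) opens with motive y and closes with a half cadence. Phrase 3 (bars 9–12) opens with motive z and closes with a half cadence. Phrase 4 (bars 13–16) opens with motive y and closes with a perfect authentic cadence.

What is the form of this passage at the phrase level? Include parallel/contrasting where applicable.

Four phrases in two halves: the first half (mm. 1–8) ends with a half cadence, the second (bars 9–16) with a perfect authentic cadence — a large antecedent–consequent pair, i.e. a double period.
Phrase 3 begins with different material from phrase 1, making it contrasting.

contrasting double period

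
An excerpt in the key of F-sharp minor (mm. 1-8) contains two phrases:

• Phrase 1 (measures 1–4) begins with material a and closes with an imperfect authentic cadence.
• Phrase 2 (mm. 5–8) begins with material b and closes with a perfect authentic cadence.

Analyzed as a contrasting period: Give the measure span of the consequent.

The antecedent is the phrase ending with the weaker cadence (imperfect authentic cadence, phrase 1) and the consequent the one ending more conclusively (perfect authentic cadence, phrase 2); the consequent is mm. 5–8.

measures 5–8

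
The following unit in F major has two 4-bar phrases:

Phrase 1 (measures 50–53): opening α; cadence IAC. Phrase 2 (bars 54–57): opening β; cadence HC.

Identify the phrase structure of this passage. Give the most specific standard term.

The second phrase closes with a half cadence, which is not stronger than the first phrase's imperfect authentic cadence; without a weak→strong cadential pair there is no antecedent–consequent relationship, so this is a phrase group rather than a period.

phrase group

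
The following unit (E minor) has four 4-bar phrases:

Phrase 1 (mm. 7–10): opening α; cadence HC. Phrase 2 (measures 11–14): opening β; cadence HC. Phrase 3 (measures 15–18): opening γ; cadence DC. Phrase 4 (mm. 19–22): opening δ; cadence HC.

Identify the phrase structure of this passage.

Phrase 4 ends with a half cadence, no stronger than phrase 2's half cadence, so the four phrases do not form a double period; nor do phrases 3–4 duplicate 1–2, so it is not a repeated period. With no phrase reaching a conclusive cadence, the passage is a phrase group.

phrase group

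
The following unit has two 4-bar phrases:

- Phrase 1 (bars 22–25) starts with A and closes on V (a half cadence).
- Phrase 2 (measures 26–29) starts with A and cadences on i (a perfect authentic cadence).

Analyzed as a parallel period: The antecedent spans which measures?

The antecedent is the phrase ending with the weaker cadence (half cadence, phrase 1) and the consequent the one ending more conclusively (perfect authentic cadence, phrase 2); the antecedent is mm. 22–25.

measures 22–25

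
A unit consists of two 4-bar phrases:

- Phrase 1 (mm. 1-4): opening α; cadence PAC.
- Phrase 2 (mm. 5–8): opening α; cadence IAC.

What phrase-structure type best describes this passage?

phrase group

The second phrase closes with an imperfect authentic cadence, which is not stronger than the first phrase's perfect authentic cadence; without a weak→strong cadential pair there is no antecedent–consequent relationship, so this is a phrase group rather than a period.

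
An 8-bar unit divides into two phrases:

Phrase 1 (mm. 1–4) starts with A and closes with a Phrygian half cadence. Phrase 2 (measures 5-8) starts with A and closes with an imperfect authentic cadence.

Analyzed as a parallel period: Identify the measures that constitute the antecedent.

The antecedent is the phrase ending with the weaker cadence (Phrygian half cadence, phrase 1) and the consequent the one ending more conclusively (imperfect authentic cadence, phrase 2); the antecedent is bars 1–4.

measures 1–4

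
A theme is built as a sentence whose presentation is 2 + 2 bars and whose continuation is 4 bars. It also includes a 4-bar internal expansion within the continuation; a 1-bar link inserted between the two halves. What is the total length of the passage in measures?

Basic sentence: 2 + 2 + 4 = 8 bars.
8 (basic form) + 4 (internal expansion) + 1 (link) = 13.

13 measures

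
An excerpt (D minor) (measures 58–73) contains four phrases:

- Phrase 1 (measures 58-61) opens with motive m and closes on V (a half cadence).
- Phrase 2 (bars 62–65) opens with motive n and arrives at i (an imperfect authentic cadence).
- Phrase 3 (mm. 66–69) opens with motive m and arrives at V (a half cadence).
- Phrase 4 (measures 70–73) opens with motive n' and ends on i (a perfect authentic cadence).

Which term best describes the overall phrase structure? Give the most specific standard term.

parallel double period

Four phrases in two halves: the first half (mm. 58–65) ends with an imperfect authentic cadence, the second (bars 66-73) with a perfect authentic cadence — a large antecedent–consequent pair, i.e. a double period.
Phrase 3 begins with the same material as phrase 1, making it parallel.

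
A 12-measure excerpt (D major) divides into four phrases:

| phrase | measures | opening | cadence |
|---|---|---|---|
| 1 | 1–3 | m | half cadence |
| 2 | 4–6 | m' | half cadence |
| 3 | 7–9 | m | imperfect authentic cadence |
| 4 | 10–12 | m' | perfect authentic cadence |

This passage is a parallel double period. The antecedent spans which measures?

measures 1–6

In a double period the four phrases pair into a large antecedent (phrases 1–2, ending half cadence) and a large consequent (phrases 3–4, ending perfect authentic cadence). The antecedent spans mm. 1-6.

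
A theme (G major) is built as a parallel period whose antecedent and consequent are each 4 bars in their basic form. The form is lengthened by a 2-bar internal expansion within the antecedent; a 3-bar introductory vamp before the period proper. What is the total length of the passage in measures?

13 measures

Basic parallel period: 4 + 4 = 8 bars.
8 (basic form) + 2 (internal expansion) + 3 (introduction) = 13.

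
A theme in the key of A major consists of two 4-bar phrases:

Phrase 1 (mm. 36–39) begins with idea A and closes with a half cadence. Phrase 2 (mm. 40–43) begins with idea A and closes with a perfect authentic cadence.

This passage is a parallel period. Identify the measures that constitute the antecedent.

measures 36–39

The antecedent is the phrase ending with the weaker cadence (half cadence, phrase 1) and the consequent the one ending more conclusively (perfect authentic cadence, phrase 2); the antecedent is mm. 36-39.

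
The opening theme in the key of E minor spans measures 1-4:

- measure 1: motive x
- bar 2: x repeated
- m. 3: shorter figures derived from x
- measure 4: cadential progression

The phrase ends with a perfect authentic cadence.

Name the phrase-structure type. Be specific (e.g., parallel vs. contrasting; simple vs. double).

sentence

Basic idea (bar 1) + its repetition (bar 2) form the presentation; fragmentation and cadence (measures 3-4) form the continuation — the 4-bar whole is a sentence.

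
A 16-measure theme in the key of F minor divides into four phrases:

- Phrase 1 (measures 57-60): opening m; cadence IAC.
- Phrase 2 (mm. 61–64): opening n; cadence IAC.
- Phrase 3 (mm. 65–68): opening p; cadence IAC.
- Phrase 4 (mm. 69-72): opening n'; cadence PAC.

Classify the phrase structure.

Four phrases in two halves: the first half (measures 57–64) ends with an imperfect authentic cadence, the second (bars 65-72) with a perfect authentic cadence — a large antecedent–consequent pair, i.e. a double period.
Phrase 3 begins with different material from phrase 1, making it contrasting.

contrasting double period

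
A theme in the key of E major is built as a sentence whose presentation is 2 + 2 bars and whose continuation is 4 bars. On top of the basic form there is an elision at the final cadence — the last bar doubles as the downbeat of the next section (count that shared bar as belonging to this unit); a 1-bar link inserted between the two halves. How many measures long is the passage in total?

9 measures

Basic sentence: 2 + 2 + 4 = 8 bars.
8 (basic form) + 1 (link) = 9.
The elision shares a bar with the next section but does not change this unit's count.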